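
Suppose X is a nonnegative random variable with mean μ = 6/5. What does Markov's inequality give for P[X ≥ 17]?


μ = E[X] = 6/5, a = 17.
Markov: P[X ≥ 17] ≤ μ/a = (6/5)/17 = 6/85.
Numerically: ≈ 0.071.
(Since a = 17 > μ = 1.200, the bound 6/85 is < 1 and informative.)

P[X ≥ 17] ≤ 6/85 ≈ 0.071.


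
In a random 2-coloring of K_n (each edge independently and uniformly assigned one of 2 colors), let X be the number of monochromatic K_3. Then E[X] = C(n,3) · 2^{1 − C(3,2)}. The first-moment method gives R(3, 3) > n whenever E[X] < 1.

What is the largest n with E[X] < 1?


We need C(n, 3) · 2^{1 − 3} < 1, i.e. C(n, 3) < 2^{3 − 1} = 4.
Check values of n near the boundary:
  n = 3: C(3, 3) = 1; 1 < 4? YES
  n = 4: C(4, 3) = 4; 4 < 4? NO
  n = 5: C(5, 3) = 10; 10 < 4? NO
  n = 6: C(6, 3) = 20; 20 < 4? NO
The largest n with C(n, 3) < 4 is n = 3 (where E[X] = 1/4 ≈ 0.2500000). Hence R(3, 3) > 3, i.e. R(3, 3) ≥ 4.

Largest n = 3; hence R(3, 3) > 3.


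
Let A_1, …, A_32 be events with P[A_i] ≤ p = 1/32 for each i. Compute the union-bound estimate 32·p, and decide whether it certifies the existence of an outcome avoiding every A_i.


Union bound: P[∪_{i=1}^{32} A_i] ≤ Σ_i P[A_i] ≤ 32·p = 32·(1/32) = 1.
Numerically: 1 ≈ 1.0000.
Is 1 < 1? NO.
Since the bound 1 is ≥ 1, the union bound is uninformative here; it does NOT by itself certify existence.

32·p = 1 ≈ 1.0000; existence NOT certified by the union bound.


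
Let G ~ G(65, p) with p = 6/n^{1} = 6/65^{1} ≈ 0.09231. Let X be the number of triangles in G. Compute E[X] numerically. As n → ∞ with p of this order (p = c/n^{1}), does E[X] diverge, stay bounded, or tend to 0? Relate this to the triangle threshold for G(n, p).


Number of potential triangles: C(65, 3) = 43680.
Each occurs with probability p³ ≈ (0.09231)³ ≈ 7.865271e-04.
By linearity: E[X] = C(65, 3)·p³ ≈ 43680 · 7.865271e-04 ≈ 34.3555.
Here α = 1, so p = 6/n is exactly at the triangle threshold p ~ 1/n. Asymptotically E[X] → c³/6 = 6³/6 = 36 ≈ 36.0000, a bounded constant. In this regime the triangle count is asymptotically Poisson(c³/6).

E[X] ≈ 34.3555; in regime p = Θ(1/n^{1}) E[X] stays bounded (at the triangle threshold p ~ 1/n).


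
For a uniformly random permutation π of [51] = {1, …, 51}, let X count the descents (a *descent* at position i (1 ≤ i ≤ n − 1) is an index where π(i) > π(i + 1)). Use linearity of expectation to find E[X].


Write X = Σ X_I over i = 1, …, 50, with X_I the indicator of one descent.
There are 50 indicators.
For each fixed i, the pair (π(i), π(i+1)) is a uniformly random ordered pair of distinct values from {1, …, 51}; by symmetry P[π(i) > π(i+1)] = 1/2.
By linearity: E[X] = 50 · (1/2) = (51 − 1) · (1/2) = 25 ≈ 25.00000.

E[X] = 25 = 25.00000.


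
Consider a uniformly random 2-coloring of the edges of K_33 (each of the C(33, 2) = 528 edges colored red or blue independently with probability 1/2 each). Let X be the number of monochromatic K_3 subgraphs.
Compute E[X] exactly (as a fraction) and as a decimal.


Let X = Σ_S X_S over the C(33, 3) = 5456 subsets S of size 3, where X_S = 1 if the K_3 on S is monochromatic.
For a fixed S, the K_3 on S has C(3, 2) = 3 edges. P[all 3 edges red] = (1/2)^3, and likewise for blue, so P[monochromatic] = 2·(1/2)^3 = 2^{1 − 3} = 1/4.
Summing: E[X] = C(33, 3) · 2^{1 − 3} = 5456 · 1/4 = 1364.
Numerically: E[X] ≈ 1364.0000.

E[X] = C(33,3)·2^(1−C(3,2)) = 1364 ≈ 1364.0000.


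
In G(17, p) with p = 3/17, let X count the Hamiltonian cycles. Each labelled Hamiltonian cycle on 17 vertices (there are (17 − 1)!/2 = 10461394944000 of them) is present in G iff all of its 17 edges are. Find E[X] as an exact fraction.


K_17 has (17 − 1)!/2 = 10461394944000 labelled Hamiltonian cycles.
For each such Hamiltonian cycle H, let X_H = 1 if all 17 edges of H are present in G. Then P[X_H = 1] = p^{17} = (3/17)^{17} = 129140163/827240261886336764177.
By linearity: E[X] = Σ_H E[X_H] = 10461394944000 · p^{17} = 10461394944000 · 129140163/827240261886336764177 = 1350986248275535872000/827240261886336764177.
Numerically: E[X] ≈ 1.633.

E[X] = 10461394944000 · (3/17)^{17} = 1350986248275535872000/827240261886336764177 ≈ 1.633.


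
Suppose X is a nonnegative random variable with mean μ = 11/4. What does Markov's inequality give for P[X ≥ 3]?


μ = E[X] = 11/4, a = 3.
Markov: P[X ≥ 3] ≤ μ/a = (11/4)/3 = 11/12.
Numerically: ≈ 0.917.
(Since a = 3 > μ = 2.750, the bound 11/12 is < 1 and informative.)

P[X ≥ 3] ≤ 11/12 ≈ 0.917.


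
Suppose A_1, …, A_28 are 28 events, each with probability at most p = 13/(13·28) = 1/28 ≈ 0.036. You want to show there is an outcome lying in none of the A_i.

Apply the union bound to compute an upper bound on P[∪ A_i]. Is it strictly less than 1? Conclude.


Union bound: P[∪_{i=1}^{28} A_i] ≤ Σ_i P[A_i] ≤ 28·p = 28·(1/28) = 1.
Numerically: 1 ≈ 1.000.
Is 1 < 1? NO.
Since the bound 1 is ≥ 1, the union bound is uninformative here; it does NOT by itself certify existence.

28·p = 1 ≈ 1.000; existence NOT certified by the union bound.


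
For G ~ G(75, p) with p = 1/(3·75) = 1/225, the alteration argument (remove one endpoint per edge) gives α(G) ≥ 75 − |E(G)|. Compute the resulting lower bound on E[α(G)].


E[|E(G)|] = C(75, 2)·p = 2775 · (1/225) = 37/3.
E[α(G)] ≥ n − E[|E(G)|] = 75 − 37/3 = 188/3.
Numerically: ≈ 62.666667.
(This is only a lower bound; the true E[α(G)] may be larger.)

E[α(G)] ≥ 188/3 ≈ 62.666667.


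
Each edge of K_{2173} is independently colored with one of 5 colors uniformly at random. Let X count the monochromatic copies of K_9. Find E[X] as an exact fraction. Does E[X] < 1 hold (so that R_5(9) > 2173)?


E[X] = C(2173, 9) · 5^{1 − 36} = 2927993888115921319674265 · 5^{−35} = 2927993888115921319674265/2910383045673370361328125.
As a reduced fraction: E[X] = 585598777623184263934853/582076609134674072265625 ≈ 1.0060510.
Is E[X] < 1? NO.
Since E[X] ≥ 1, the first-moment bound is inconclusive at n = 2173; it does NOT by itself certify R_5(9) > 2173.

E[X] = 585598777623184263934853/582076609134674072265625 ≈ 1.0060510; E[X] ≥ 1; first-moment method inconclusive here.


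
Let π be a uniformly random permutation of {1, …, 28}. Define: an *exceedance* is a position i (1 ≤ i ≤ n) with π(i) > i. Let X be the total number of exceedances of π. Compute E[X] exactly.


Write X = Σ_{i=1}^{28} X_i, where X_i = 1_{π(i) > i}.
For each fixed i, π(i) is uniform over {1, …, 28} (marginal of a uniform permutation), so P[π(i) > i] = (n − i)/n. Summing: Σ_{i=1}^{28} (n − i)/n = (0 + 1 + … + 27)/28 = 28(28 − 1)/(2·28) = (28 − 1)/2.
Hence E[X] = Σ_{i=1}^{28} (28 − i)/28 = 27/2 ≈ 13.500.

E[X] = 27/2 = 13.500.


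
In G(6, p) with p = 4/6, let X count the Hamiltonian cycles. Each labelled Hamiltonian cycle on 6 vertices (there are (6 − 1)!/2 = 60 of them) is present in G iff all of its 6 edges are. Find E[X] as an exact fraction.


K_6 has (6 − 1)!/2 = 60 labelled Hamiltonian cycles.
For each such Hamiltonian cycle H, let X_H = 1 if all 6 edges of H are present in G. Then P[X_H = 1] = p^{6} = (2/3)^{6} = 64/729.
Summing the indicators: E[X] = Σ_H E[X_H] = 60 · p^{6} = 60 · 64/729 = 1280/243.
Numerically: E[X] ≈ 5.2675.

E[X] = 60 · (2/3)^{6} = 1280/243 ≈ 5.2675.


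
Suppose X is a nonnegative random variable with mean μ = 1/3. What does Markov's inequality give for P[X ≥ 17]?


μ = E[X] = 1/3, a = 17.
Markov: P[X ≥ 17] ≤ μ/a = (1/3)/17 = 1/51.
Numerically: ≈ 0.0196.
(Since a = 17 > μ = 0.3333, the bound 1/51 is < 1 and informative.)

P[X ≥ 17] ≤ 1/51 ≈ 0.0196.


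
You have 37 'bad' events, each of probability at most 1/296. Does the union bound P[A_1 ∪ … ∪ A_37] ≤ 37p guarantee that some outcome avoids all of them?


Union bound: P[∪_{i=1}^{37} A_i] ≤ Σ_i P[A_i] ≤ 37·p = 37·(1/296) = 1/8.
Numerically: 1/8 ≈ 0.125.
Is 1/8 < 1? YES.
Since P[∪ A_i] ≤ 1/8 < 1, the complement has P[∩ A_i^c] ≥ 1 − 1/8 = 7/8 > 0, so some outcome avoids every A_i.

37·p = 1/8 ≈ 0.125; existence CERTIFIED by the union bound.


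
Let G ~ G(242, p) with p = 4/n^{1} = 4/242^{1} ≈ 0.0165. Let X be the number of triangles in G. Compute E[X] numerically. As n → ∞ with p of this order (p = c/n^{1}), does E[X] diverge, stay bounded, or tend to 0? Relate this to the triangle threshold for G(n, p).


Number of potential triangles: C(242, 3) = 2332880.
Each occurs with probability p³ ≈ (0.0165)³ ≈ 4.51579e-06.
By linearity: E[X] = C(242, 3)·p³ ≈ 2332880 · 4.51579e-06 ≈ 10.535.
Here α = 1, so p = 4/n is exactly at the triangle threshold p ~ 1/n. Asymptotically E[X] → c³/6 = 4³/6 = 32/3 ≈ 10.667, a bounded constant. In this regime the triangle count is asymptotically Poisson(c³/6).

E[X] ≈ 10.535; in regime p = Θ(1/n^{1}) E[X] stays bounded (at the triangle threshold p ~ 1/n).


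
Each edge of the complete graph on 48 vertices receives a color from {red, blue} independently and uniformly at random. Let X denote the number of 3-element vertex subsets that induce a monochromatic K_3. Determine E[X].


Let X = Σ_S X_S over the C(48, 3) = 17296 subsets S of size 3, where X_S = 1 if the K_3 on S is monochromatic.
For a fixed S, the K_3 on S has C(3, 2) = 3 edges. P[all 3 edges red] = (1/2)^3, and likewise for blue, so P[monochromatic] = 2·(1/2)^3 = 2^{1 − 3} = 1/4.
By linearity of expectation: E[X] = C(48, 3) · 2^{1 − 3} = 17296 · 1/4 = 4324.
Numerically: E[X] ≈ 4324.00000.

E[X] = C(48,3)·2^(1−C(3,2)) = 4324 ≈ 4324.00000.


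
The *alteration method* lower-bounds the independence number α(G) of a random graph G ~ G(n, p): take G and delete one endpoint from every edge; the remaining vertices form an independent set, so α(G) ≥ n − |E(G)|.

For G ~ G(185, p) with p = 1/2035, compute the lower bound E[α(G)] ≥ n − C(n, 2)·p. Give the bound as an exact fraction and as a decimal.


E[|E(G)|] = C(185, 2)·p = 17020 · (1/2035) = 92/11.
E[α(G)] ≥ n − E[|E(G)|] = 185 − 92/11 = 1943/11.
Numerically: ≈ 176.6364.
(This is only a lower bound; the true E[α(G)] may be larger.)

E[α(G)] ≥ 1943/11 ≈ 176.6364.


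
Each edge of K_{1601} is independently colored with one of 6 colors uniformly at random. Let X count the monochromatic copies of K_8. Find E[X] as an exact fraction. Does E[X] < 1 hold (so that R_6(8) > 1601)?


E[X] = C(1601, 8) · 6^{1 − 28} = 1051968746851785076600 · 6^{−27} = 1051968746851785076600/1023490369077469249536.
As a reduced fraction: E[X] = 131496093356473134575/127936296134683656192 ≈ 1.027825.
Is E[X] < 1? NO.
Since E[X] ≥ 1, the first-moment bound is inconclusive at n = 1601; it does NOT by itself certify R_6(8) > 1601.

E[X] = 131496093356473134575/127936296134683656192 ≈ 1.027825; E[X] ≥ 1; first-moment method inconclusive here.


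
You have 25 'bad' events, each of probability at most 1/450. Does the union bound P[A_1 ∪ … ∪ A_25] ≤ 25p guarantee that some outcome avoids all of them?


Union bound: P[∪_{i=1}^{25} A_i] ≤ Σ_i P[A_i] ≤ 25·p = 25·(1/450) = 1/18.
Numerically: 1/18 ≈ 0.0556.
Is 1/18 < 1? YES.
Since P[∪ A_i] ≤ 1/18 < 1, the complement has P[∩ A_i^c] ≥ 1 − 1/18 = 17/18 > 0, so some outcome avoids every A_i.

25·p = 1/18 ≈ 0.0556; existence CERTIFIED by the union bound.


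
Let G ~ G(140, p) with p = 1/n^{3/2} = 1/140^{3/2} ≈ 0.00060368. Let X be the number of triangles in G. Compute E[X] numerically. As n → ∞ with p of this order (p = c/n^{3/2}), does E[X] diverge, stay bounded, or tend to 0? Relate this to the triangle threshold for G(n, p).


Number of potential triangles: C(140, 3) = 447580.
Each occurs with probability p³ ≈ (0.00060368)³ ≈ 2.2000059e-10.
By linearity: E[X] = C(140, 3)·p³ ≈ 447580 · 2.2000059e-10 ≈ 0.00010.
Since α = 3/2 > 1, p = c/n^{3/2} = o(1/n) is below the triangle threshold p ~ 1/n. Asymptotically E[X] ~ (c³/6)·n^{3(1−α)} = (1³/6)·n^{-1.5} → 0, so by Markov's inequality G has no triangles w.h.p.

E[X] ≈ 0.00010; in regime p = Θ(1/n^{3/2}) E[X] tends to 0 (below the triangle threshold p ~ 1/n).


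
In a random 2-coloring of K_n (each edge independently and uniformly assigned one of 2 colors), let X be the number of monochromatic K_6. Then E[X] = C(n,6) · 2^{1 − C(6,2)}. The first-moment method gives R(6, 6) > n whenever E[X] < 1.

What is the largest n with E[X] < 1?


We need C(n, 6) · 2^{1 − 15} < 1, i.e. C(n, 6) < 2^{15 − 1} = 16384.
Check values of n near the boundary:
  n = 13: C(13, 6) = 1716; 1716 < 16384? YES
  n = 14: C(14, 6) = 3003; 3003 < 16384? YES
  n = 15: C(15, 6) = 5005; 5005 < 16384? YES
  n = 16: C(16, 6) = 8008; 8008 < 16384? YES
  n = 17: C(17, 6) = 12376; 12376 < 16384? YES
  n = 18: C(18, 6) = 18564; 18564 < 16384? NO
The largest n with C(n, 6) < 16384 is n = 17 (where E[X] = 1547/2048 ≈ 0.7554). Hence R(6, 6) > 17, i.e. R(6, 6) ≥ 18.

Largest n = 17; hence R(6, 6) > 17.


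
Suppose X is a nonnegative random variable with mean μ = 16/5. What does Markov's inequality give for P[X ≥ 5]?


μ = E[X] = 16/5, a = 5.
Markov: P[X ≥ 5] ≤ μ/a = (16/5)/5 = 16/25.
Numerically: ≈ 0.64000.
(Since a = 5 > μ = 3.20000, the bound 16/25 is < 1 and informative.)

P[X ≥ 5] ≤ 16/25 ≈ 0.64000.


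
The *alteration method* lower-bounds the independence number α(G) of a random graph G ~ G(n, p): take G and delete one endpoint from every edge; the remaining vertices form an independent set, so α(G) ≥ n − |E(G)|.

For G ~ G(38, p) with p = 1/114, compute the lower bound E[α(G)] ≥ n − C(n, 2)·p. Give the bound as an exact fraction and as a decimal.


E[|E(G)|] = C(38, 2)·p = 703 · (1/114) = 37/6.
E[α(G)] ≥ n − E[|E(G)|] = 38 − 37/6 = 191/6.
Numerically: ≈ 31.833.
(This is only a lower bound; the true E[α(G)] may be larger.)

E[α(G)] ≥ 191/6 ≈ 31.833.


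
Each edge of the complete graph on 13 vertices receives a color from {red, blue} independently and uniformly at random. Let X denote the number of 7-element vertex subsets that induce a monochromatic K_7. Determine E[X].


Let X = Σ_S X_S over the C(13, 7) = 1716 subsets S of size 7, where X_S = 1 if the K_7 on S is monochromatic.
For a fixed S, the K_7 on S has C(7, 2) = 21 edges. P[all 21 edges red] = (1/2)^21, and likewise for blue, so P[monochromatic] = 2·(1/2)^21 = 2^{1 − 21} = 1/1048576.
Summing: E[X] = C(13, 7) · 2^{1 − 21} = 1716 · 1/1048576 = 429/262144.
Numerically: E[X] ≈ 0.002.

E[X] = C(13,7)·2^(1−C(7,2)) = 429/262144 ≈ 0.002.


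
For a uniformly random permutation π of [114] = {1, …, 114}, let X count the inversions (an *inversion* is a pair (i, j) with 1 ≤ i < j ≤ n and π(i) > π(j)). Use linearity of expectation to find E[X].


Write X = Σ X_I over the C(114, 2) = 6441 pairs i < j, with X_I the indicator of one inversion.
There are 6441 indicators.
For each fixed pair i < j, the values π(i) and π(j) are two distinct elements of {1, …, 114} in uniformly random order; by symmetry P[π(i) > π(j)] = 1/2.
By linearity: E[X] = 6441 · (1/2) = C(114, 2) · (1/2) = 6441/2 = 6441/2 ≈ 3220.5000.

E[X] = 6441/2 = 3220.5000.


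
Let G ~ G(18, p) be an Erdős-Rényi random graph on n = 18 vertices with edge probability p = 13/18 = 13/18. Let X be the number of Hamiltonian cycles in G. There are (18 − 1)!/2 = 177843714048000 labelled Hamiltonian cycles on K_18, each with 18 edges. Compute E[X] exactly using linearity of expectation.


K_18 has (18 − 1)!/2 = 177843714048000 labelled Hamiltonian cycles.
For each such Hamiltonian cycle H, let X_H = 1 if all 18 edges of H are present in G. Then P[X_H = 1] = p^{18} = (13/18)^{18} = 112455406951957393129/39346408075296537575424.
Summing the indicators: E[X] = Σ_H E[X_H] = 177843714048000 · p^{18} = 177843714048000 · 112455406951957393129/39346408075296537575424 = 1674446952588776589016668875/3294258113514384.
Numerically: E[X] ≈ 5.0829e+11.

E[X] = 177843714048000 · (13/18)^{18} = 1674446952588776589016668875/3294258113514384 ≈ 5.0829e+11.


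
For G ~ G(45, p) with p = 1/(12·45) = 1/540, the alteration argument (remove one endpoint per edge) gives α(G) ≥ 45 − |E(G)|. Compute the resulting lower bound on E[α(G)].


E[|E(G)|] = C(45, 2)·p = 990 · (1/540) = 11/6.
E[α(G)] ≥ n − E[|E(G)|] = 45 − 11/6 = 259/6.
Numerically: ≈ 43.166667.
(This is only a lower bound; the true E[α(G)] may be larger.)

E[α(G)] ≥ 259/6 ≈ 43.166667.


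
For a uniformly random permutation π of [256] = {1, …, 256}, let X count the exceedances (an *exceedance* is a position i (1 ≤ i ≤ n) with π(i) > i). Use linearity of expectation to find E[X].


Write X = Σ_{i=1}^{256} X_i, where X_i = 1_{π(i) > i}.
For each fixed i, π(i) is uniform over {1, …, 256} (marginal of a uniform permutation), so P[π(i) > i] = (n − i)/n. Summing: Σ_{i=1}^{256} (n − i)/n = (0 + 1 + … + 255)/256 = 256(256 − 1)/(2·256) = (256 − 1)/2.
Hence E[X] = Σ_{i=1}^{256} (256 − i)/256 = 255/2 ≈ 127.5000.

E[X] = 255/2 = 127.5000.


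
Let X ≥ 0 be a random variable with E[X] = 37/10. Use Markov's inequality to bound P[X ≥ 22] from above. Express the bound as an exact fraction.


μ = E[X] = 37/10, a = 22.
Markov: P[X ≥ 22] ≤ μ/a = (37/10)/22 = 37/220.
Numerically: ≈ 0.1682.
(Since a = 22 > μ = 3.7000, the bound 37/220 is < 1 and informative.)

P[X ≥ 22] ≤ 37/220 ≈ 0.1682.


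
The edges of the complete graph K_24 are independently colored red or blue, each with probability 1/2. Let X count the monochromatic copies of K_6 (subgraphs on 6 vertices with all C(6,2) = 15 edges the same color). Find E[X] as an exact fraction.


Let X = Σ_S X_S over the C(24, 6) = 134596 subsets S of size 6, where X_S = 1 if the K_6 on S is monochromatic.
For a fixed S, the K_6 on S has C(6, 2) = 15 edges. P[all 15 edges red] = (1/2)^15, and likewise for blue, so P[monochromatic] = 2·(1/2)^15 = 2^{1 − 15} = 1/16384.
By linearity of expectation: E[X] = C(24, 6) · 2^{1 − 15} = 134596 · 1/16384 = 33649/4096.
Numerically: E[X] ≈ 8.215.

E[X] = C(24,6)·2^(1−C(6,2)) = 33649/4096 ≈ 8.215.


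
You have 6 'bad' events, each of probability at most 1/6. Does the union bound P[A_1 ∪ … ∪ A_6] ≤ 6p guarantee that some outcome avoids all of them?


Union bound: P[∪_{i=1}^{6} A_i] ≤ Σ_i P[A_i] ≤ 6·p = 6·(1/6) = 1.
Numerically: 1 ≈ 1.0000000.
Is 1 < 1? NO.
Since the bound 1 is ≥ 1, the union bound is uninformative here; it does NOT by itself certify existence.

6·p = 1 ≈ 1.0000000; existence NOT certified by the union bound.


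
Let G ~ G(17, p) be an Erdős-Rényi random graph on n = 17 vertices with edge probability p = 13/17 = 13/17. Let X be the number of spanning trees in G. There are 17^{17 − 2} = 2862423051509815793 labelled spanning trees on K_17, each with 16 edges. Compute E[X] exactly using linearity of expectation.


K_17 has 17^{17 − 2} = 2862423051509815793 labelled spanning trees.
For each such spanning tree H, let X_H = 1 if all 16 edges of H are present in G. Then P[X_H = 1] = p^{16} = (13/17)^{16} = 665416609183179841/48661191875666868481.
By linearity of expectation: E[X] = Σ_H E[X_H] = 2862423051509815793 · p^{16} = 2862423051509815793 · 665416609183179841/48661191875666868481 = 665416609183179841/17.
Numerically: E[X] ≈ 3.9142e+16.

E[X] = 2862423051509815793 · (13/17)^{16} = 665416609183179841/17 ≈ 3.9142e+16.


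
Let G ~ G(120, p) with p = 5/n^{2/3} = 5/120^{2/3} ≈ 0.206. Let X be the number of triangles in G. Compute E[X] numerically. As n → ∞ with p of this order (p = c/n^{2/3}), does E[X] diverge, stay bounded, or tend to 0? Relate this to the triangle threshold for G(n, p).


Number of potential triangles: C(120, 3) = 280840.
Each occurs with probability p³ ≈ (0.206)³ ≈ 8.68056e-03.
By linearity: E[X] = C(120, 3)·p³ ≈ 280840 · 8.68056e-03 ≈ 2437.847.
Since α = 2/3 < 1, p = c/n^{2/3} ≫ 1/n is above the triangle threshold p ~ 1/n. Asymptotically E[X] ~ (c³/6)·n^{3(1−α)} = (5³/6)·n^{1} → ∞; triangles are abundant w.h.p.

E[X] ≈ 2437.847; in regime p = Θ(1/n^{2/3}) E[X] diverges (above the triangle threshold p ~ 1/n).


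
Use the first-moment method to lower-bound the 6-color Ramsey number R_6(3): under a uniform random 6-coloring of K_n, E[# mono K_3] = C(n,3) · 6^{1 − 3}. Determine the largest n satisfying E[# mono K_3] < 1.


We need C(n, 3) · 6^{1 − 3} < 1, i.e. C(n, 3) < 6^{3 − 1} = 36.
Check values of n near the boundary:
  n = 5: C(5, 3) = 10; 10 < 36? YES
  n = 6: C(6, 3) = 20; 20 < 36? YES
  n = 7: C(7, 3) = 35; 35 < 36? YES
  n = 8: C(8, 3) = 56; 56 < 36? NO
The largest n with C(n, 3) < 36 is n = 7 (where E[X] = 35/36 ≈ 0.9722222). Hence R_6(3) > 7, i.e. R_6(3) ≥ 8.

Largest n = 7; hence R_6(3) > 7.


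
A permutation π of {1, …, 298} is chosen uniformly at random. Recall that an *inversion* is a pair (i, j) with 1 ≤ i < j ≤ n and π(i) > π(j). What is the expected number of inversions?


Write X = Σ X_I over the C(298, 2) = 44253 pairs i < j, with X_I the indicator of one inversion.
There are 44253 indicators.
For each fixed pair i < j, the values π(i) and π(j) are two distinct elements of {1, …, 298} in uniformly random order; by symmetry P[π(i) > π(j)] = 1/2.
By linearity: E[X] = 44253 · (1/2) = C(298, 2) · (1/2) = 44253/2 = 44253/2 ≈ 22126.500000.

E[X] = 44253/2 = 22126.500000.


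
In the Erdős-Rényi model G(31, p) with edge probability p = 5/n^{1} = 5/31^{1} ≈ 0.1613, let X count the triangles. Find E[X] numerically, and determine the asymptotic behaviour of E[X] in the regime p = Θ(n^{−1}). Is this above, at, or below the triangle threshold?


Number of potential triangles: C(31, 3) = 4495.
Each occurs with probability p³ ≈ (0.1613)³ ≈ 4.195898e-03.
By linearity: E[X] = C(31, 3)·p³ ≈ 4495 · 4.195898e-03 ≈ 18.8606.
Here α = 1, so p = 5/n is exactly at the triangle threshold p ~ 1/n. Asymptotically E[X] → c³/6 = 5³/6 = 125/6 ≈ 20.8333, a bounded constant. In this regime the triangle count is asymptotically Poisson(c³/6).

E[X] ≈ 18.8606; in regime p = Θ(1/n^{1}) E[X] stays bounded (at the triangle threshold p ~ 1/n).


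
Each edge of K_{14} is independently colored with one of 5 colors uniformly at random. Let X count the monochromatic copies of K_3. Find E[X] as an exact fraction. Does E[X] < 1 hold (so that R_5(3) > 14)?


E[X] = C(14, 3) · 5^{1 − 3} = 364 · 5^{−2} = 364/25.
As a reduced fraction: E[X] = 364/25 ≈ 14.5600000.
Is E[X] < 1? NO.
Since E[X] ≥ 1, the first-moment bound is inconclusive at n = 14; it does NOT by itself certify R_5(3) > 14.

E[X] = 364/25 ≈ 14.5600000; E[X] ≥ 1; first-moment method inconclusive here.


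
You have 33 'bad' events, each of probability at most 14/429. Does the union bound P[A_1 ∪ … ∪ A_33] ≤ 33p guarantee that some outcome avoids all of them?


Union bound: P[∪_{i=1}^{33} A_i] ≤ Σ_i P[A_i] ≤ 33·p = 33·(14/429) = 14/13.
Numerically: 14/13 ≈ 1.077.
Is 14/13 < 1? NO.
Since the bound 14/13 is ≥ 1, the union bound is uninformative here; it does NOT by itself certify existence.

33·p = 14/13 ≈ 1.077; existence NOT certified by the union bound.


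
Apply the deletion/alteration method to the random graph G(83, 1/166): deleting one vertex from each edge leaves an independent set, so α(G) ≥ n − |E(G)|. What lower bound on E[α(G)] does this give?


E[|E(G)|] = C(83, 2)·p = 3403 · (1/166) = 41/2.
E[α(G)] ≥ n − E[|E(G)|] = 83 − 41/2 = 125/2.
Numerically: ≈ 62.500000.
(This is only a lower bound; the true E[α(G)] may be larger.)

E[α(G)] ≥ 125/2 ≈ 62.500000.


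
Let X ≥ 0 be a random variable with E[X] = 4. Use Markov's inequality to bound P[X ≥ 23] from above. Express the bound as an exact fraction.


μ = E[X] = 4, a = 23.
Markov: P[X ≥ 23] ≤ μ/a = (4)/23 = 4/23.
Numerically: ≈ 0.174.
(Since a = 23 > μ = 4.000, the bound 4/23 is < 1 and informative.)

P[X ≥ 23] ≤ 4/23 ≈ 0.174.


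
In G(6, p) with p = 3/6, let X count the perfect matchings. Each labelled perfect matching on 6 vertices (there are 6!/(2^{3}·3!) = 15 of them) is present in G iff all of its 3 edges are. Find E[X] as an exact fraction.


K_6 has 6!/(2^{3}·3!) = 15 labelled perfect matchings.
For each such perfect matching H, let X_H = 1 if all 3 edges of H are present in G. Then P[X_H = 1] = p^{3} = (1/2)^{3} = 1/8.
Summing the indicators: E[X] = Σ_H E[X_H] = 15 · p^{3} = 15 · 1/8 = 15/8.
Numerically: E[X] ≈ 1.875.

E[X] = 15 · (1/2)^{3} = 15/8 ≈ 1.875.


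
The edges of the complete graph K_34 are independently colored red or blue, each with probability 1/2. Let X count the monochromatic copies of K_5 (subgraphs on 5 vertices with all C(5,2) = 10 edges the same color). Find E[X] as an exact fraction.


Let X = Σ_S X_S over the C(34, 5) = 278256 subsets S of size 5, where X_S = 1 if the K_5 on S is monochromatic.
For a fixed S, the K_5 on S has C(5, 2) = 10 edges. P[all 10 edges red] = (1/2)^10, and likewise for blue, so P[monochromatic] = 2·(1/2)^10 = 2^{1 − 10} = 1/512.
By linearity: E[X] = C(34, 5) · 2^{1 − 10} = 278256 · 1/512 = 17391/32.
Numerically: E[X] ≈ 543.4688.

E[X] = C(34,5)·2^(1−C(5,2)) = 17391/32 ≈ 543.4688.


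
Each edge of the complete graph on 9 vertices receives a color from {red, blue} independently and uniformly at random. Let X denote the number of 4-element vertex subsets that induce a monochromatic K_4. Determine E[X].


Let X = Σ_S X_S over the C(9, 4) = 126 subsets S of size 4, where X_S = 1 if the K_4 on S is monochromatic.
For a fixed S, the K_4 on S has C(4, 2) = 6 edges. P[all 6 edges red] = (1/2)^6, and likewise for blue, so P[monochromatic] = 2·(1/2)^6 = 2^{1 − 6} = 1/32.
By linearity of expectation: E[X] = C(9, 4) · 2^{1 − 6} = 126 · 1/32 = 63/16.
Numerically: E[X] ≈ 3.9375.

E[X] = C(9,4)·2^(1−C(4,2)) = 63/16 ≈ 3.9375.


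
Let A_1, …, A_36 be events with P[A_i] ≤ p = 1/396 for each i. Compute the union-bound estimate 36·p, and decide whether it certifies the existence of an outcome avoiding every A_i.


Union bound: P[∪_{i=1}^{36} A_i] ≤ Σ_i P[A_i] ≤ 36·p = 36·(1/396) = 1/11.
Numerically: 1/11 ≈ 0.09091.
Is 1/11 < 1? YES.
Since P[∪ A_i] ≤ 1/11 < 1, the complement has P[∩ A_i^c] ≥ 1 − 1/11 = 10/11 > 0, so some outcome avoids every A_i.

36·p = 1/11 ≈ 0.09091; existence CERTIFIED by the union bound.


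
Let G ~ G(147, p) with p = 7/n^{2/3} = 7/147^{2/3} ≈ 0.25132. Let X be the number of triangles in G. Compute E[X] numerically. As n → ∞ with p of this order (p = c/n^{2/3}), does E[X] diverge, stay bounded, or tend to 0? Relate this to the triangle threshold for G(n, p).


Number of potential triangles: C(147, 3) = 518665.
Each occurs with probability p³ ≈ (0.25132)³ ≈ 1.5873016e-02.
By linearity: E[X] = C(147, 3)·p³ ≈ 518665 · 1.5873016e-02 ≈ 8232.77778.
Since α = 2/3 < 1, p = c/n^{2/3} ≫ 1/n is above the triangle threshold p ~ 1/n. Asymptotically E[X] ~ (c³/6)·n^{3(1−α)} = (7³/6)·n^{1} → ∞; triangles are abundant w.h.p.

E[X] ≈ 8232.77778; in regime p = Θ(1/n^{2/3}) E[X] diverges (above the triangle threshold p ~ 1/n).


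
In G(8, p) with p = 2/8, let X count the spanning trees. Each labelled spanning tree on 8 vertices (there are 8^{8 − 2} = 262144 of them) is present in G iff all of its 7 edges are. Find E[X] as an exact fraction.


K_8 has 8^{8 − 2} = 262144 labelled spanning trees.
For each such spanning tree H, let X_H = 1 if all 7 edges of H are present in G. Then P[X_H = 1] = p^{7} = (1/4)^{7} = 1/16384.
By linearity of expectation: E[X] = Σ_H E[X_H] = 262144 · p^{7} = 262144 · 1/16384 = 16.
Numerically: E[X] ≈ 16.

E[X] = 262144 · (1/4)^{7} = 16 ≈ 16.


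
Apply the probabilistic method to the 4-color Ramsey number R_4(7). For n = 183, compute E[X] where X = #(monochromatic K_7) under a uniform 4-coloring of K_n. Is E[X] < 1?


E[X] = C(183, 7) · 4^{1 − 21} = 1214197462413 · 4^{−20} = 1214197462413/1099511627776.
As a reduced fraction: E[X] = 1214197462413/1099511627776 ≈ 1.1043.
Is E[X] < 1? NO.
Since E[X] ≥ 1, the first-moment bound is inconclusive at n = 183; it does NOT by itself certify R_4(7) > 183.

E[X] = 1214197462413/1099511627776 ≈ 1.1043; E[X] ≥ 1; first-moment method inconclusive here.


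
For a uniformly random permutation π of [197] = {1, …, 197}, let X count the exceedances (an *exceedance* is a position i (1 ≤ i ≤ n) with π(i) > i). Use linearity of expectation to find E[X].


Write X = Σ_{i=1}^{197} X_i, where X_i = 1_{π(i) > i}.
For each fixed i, π(i) is uniform over {1, …, 197} (marginal of a uniform permutation), so P[π(i) > i] = (n − i)/n. Summing: Σ_{i=1}^{197} (n − i)/n = (0 + 1 + … + 196)/197 = 197(197 − 1)/(2·197) = (197 − 1)/2.
Hence E[X] = Σ_{i=1}^{197} (197 − i)/197 = 98 ≈ 98.000.

E[X] = 98 = 98.000.


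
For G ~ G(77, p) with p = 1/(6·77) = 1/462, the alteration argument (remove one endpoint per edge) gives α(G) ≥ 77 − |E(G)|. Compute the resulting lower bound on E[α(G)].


E[|E(G)|] = C(77, 2)·p = 2926 · (1/462) = 19/3.
E[α(G)] ≥ n − E[|E(G)|] = 77 − 19/3 = 212/3.
Numerically: ≈ 70.66667.
(This is only a lower bound; the true E[α(G)] may be larger.)

E[α(G)] ≥ 212/3 ≈ 70.66667.


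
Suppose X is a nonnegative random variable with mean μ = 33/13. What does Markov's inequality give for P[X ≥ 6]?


μ = E[X] = 33/13, a = 6.
Markov: P[X ≥ 6] ≤ μ/a = (33/13)/6 = 11/26.
Numerically: ≈ 0.4231.
(Since a = 6 > μ = 2.5385, the bound 11/26 is < 1 and informative.)

P[X ≥ 6] ≤ 11/26 ≈ 0.4231.


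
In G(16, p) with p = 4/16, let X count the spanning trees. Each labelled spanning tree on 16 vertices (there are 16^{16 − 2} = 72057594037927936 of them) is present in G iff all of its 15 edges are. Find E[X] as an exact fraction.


K_16 has 16^{16 − 2} = 72057594037927936 labelled spanning trees.
For each such spanning tree H, let X_H = 1 if all 15 edges of H are present in G. Then P[X_H = 1] = p^{15} = (1/4)^{15} = 1/1073741824.
By linearity: E[X] = Σ_H E[X_H] = 72057594037927936 · p^{15} = 72057594037927936 · 1/1073741824 = 67108864.
Numerically: E[X] ≈ 6.711e+07.

E[X] = 72057594037927936 · (1/4)^{15} = 67108864 ≈ 6.711e+07.


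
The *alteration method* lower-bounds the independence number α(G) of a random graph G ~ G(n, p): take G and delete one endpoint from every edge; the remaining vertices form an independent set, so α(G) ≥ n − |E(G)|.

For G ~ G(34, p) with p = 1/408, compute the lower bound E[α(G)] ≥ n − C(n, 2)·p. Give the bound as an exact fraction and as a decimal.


E[|E(G)|] = C(34, 2)·p = 561 · (1/408) = 11/8.
E[α(G)] ≥ n − E[|E(G)|] = 34 − 11/8 = 261/8.
Numerically: ≈ 32.62500.
(This is only a lower bound; the true E[α(G)] may be larger.)

E[α(G)] ≥ 261/8 ≈ 32.62500.


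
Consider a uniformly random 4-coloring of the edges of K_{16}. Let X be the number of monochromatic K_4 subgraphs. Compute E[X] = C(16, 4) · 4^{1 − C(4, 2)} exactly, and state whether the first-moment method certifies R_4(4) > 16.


E[X] = C(16, 4) · 4^{1 − 6} = 1820 · 4^{−5} = 1820/1024.
As a reduced fraction: E[X] = 455/256 ≈ 1.7773.
Is E[X] < 1? NO.
Since E[X] ≥ 1, the first-moment bound is inconclusive at n = 16; it does NOT by itself certify R_4(4) > 16.

E[X] = 455/256 ≈ 1.7773; E[X] ≥ 1; first-moment method inconclusive here.


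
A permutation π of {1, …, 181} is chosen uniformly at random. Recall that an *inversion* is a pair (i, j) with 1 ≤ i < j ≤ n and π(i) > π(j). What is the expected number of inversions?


Write X = Σ X_I over the C(181, 2) = 16290 pairs i < j, with X_I the indicator of one inversion.
There are 16290 indicators.
For each fixed pair i < j, the values π(i) and π(j) are two distinct elements of {1, …, 181} in uniformly random order; by symmetry P[π(i) > π(j)] = 1/2.
By linearity: E[X] = 16290 · (1/2) = C(181, 2) · (1/2) = 16290/2 = 8145 ≈ 8145.00000.

E[X] = 8145 = 8145.00000.


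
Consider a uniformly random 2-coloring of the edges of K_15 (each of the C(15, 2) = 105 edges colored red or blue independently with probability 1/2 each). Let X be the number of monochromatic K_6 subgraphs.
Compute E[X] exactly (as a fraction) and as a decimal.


Let X = Σ_S X_S over the C(15, 6) = 5005 subsets S of size 6, where X_S = 1 if the K_6 on S is monochromatic.
For a fixed S, the K_6 on S has C(6, 2) = 15 edges. P[all 15 edges red] = (1/2)^15, and likewise for blue, so P[monochromatic] = 2·(1/2)^15 = 2^{1 − 15} = 1/16384.
By linearity of expectation: E[X] = C(15, 6) · 2^{1 − 15} = 5005 · 1/16384 = 5005/16384.
Numerically: E[X] ≈ 0.305481.

E[X] = C(15,6)·2^(1−C(6,2)) = 5005/16384 ≈ 0.305481.


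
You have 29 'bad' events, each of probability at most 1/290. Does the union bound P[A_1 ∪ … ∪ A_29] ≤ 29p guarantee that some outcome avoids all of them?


Union bound: P[∪_{i=1}^{29} A_i] ≤ Σ_i P[A_i] ≤ 29·p = 29·(1/290) = 1/10.
Numerically: 1/10 ≈ 0.1000000.
Is 1/10 < 1? YES.
Since P[∪ A_i] ≤ 1/10 < 1, the complement has P[∩ A_i^c] ≥ 1 − 1/10 = 9/10 > 0, so some outcome avoids every A_i.

29·p = 1/10 ≈ 0.1000000; existence CERTIFIED by the union bound.


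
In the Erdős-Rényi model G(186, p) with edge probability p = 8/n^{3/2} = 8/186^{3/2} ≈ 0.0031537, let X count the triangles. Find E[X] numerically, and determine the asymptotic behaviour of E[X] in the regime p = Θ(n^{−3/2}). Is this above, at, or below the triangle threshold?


Number of potential triangles: C(186, 3) = 1055240.
Each occurs with probability p³ ≈ (0.0031537)³ ≈ 3.1366186e-08.
By linearity: E[X] = C(186, 3)·p³ ≈ 1055240 · 3.1366186e-08 ≈ 0.03310.
Since α = 3/2 > 1, p = c/n^{3/2} = o(1/n) is below the triangle threshold p ~ 1/n. Asymptotically E[X] ~ (c³/6)·n^{3(1−α)} = (8³/6)·n^{-1.5} → 0, so by Markov's inequality G has no triangles w.h.p.

E[X] ≈ 0.03310; in regime p = Θ(1/n^{3/2}) E[X] tends to 0 (below the triangle threshold p ~ 1/n).


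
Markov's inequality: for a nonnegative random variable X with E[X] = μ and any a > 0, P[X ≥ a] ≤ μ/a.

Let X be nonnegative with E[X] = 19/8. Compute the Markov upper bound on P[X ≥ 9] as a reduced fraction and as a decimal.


μ = E[X] = 19/8, a = 9.
Markov: P[X ≥ 9] ≤ μ/a = (19/8)/9 = 19/72.
Numerically: ≈ 0.2639.
(Since a = 9 > μ = 2.3750, the bound 19/72 is < 1 and informative.)

P[X ≥ 9] ≤ 19/72 ≈ 0.2639.


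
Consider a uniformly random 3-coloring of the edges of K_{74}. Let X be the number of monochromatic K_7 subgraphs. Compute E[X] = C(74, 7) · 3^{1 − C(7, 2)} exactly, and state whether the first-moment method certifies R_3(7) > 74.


E[X] = C(74, 7) · 3^{1 − 21} = 1799579064 · 3^{−20} = 1799579064/3486784401.
As a reduced fraction: E[X] = 599859688/1162261467 ≈ 0.5161.
Is E[X] < 1? YES.
Since E[X] < 1, there exists a 3-coloring of K_{74} with no monochromatic K_7; hence R_3(7) > 74.

E[X] = 599859688/1162261467 ≈ 0.5161; E[X] < 1, so R_3(7) > 74.


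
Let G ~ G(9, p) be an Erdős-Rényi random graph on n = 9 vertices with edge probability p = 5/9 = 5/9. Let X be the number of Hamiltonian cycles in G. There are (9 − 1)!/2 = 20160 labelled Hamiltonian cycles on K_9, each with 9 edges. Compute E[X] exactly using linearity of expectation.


K_9 has (9 − 1)!/2 = 20160 labelled Hamiltonian cycles.
For each such Hamiltonian cycle H, let X_H = 1 if all 9 edges of H are present in G. Then P[X_H = 1] = p^{9} = (5/9)^{9} = 1953125/387420489.
By linearity: E[X] = Σ_H E[X_H] = 20160 · p^{9} = 20160 · 1953125/387420489 = 4375000000/43046721.
Numerically: E[X] ≈ 101.63.

E[X] = 20160 · (5/9)^{9} = 4375000000/43046721 ≈ 101.63.


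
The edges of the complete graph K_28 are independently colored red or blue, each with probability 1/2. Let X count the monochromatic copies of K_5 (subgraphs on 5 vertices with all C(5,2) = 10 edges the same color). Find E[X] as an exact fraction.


Let X = Σ_S X_S over the C(28, 5) = 98280 subsets S of size 5, where X_S = 1 if the K_5 on S is monochromatic.
For a fixed S, the K_5 on S has C(5, 2) = 10 edges. P[all 10 edges red] = (1/2)^10, and likewise for blue, so P[monochromatic] = 2·(1/2)^10 = 2^{1 − 10} = 1/512.
By linearity of expectation: E[X] = C(28, 5) · 2^{1 − 10} = 98280 · 1/512 = 12285/64.
Numerically: E[X] ≈ 191.953.

E[X] = C(28,5)·2^(1−C(5,2)) = 12285/64 ≈ 191.953.


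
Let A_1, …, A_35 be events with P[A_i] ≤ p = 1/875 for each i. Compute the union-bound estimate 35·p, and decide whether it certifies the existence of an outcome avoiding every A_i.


Union bound: P[∪_{i=1}^{35} A_i] ≤ Σ_i P[A_i] ≤ 35·p = 35·(1/875) = 1/25.
Numerically: 1/25 ≈ 0.0400000.
Is 1/25 < 1? YES.
Since P[∪ A_i] ≤ 1/25 < 1, the complement has P[∩ A_i^c] ≥ 1 − 1/25 = 24/25 > 0, so some outcome avoids every A_i.

35·p = 1/25 ≈ 0.0400000; existence CERTIFIED by the union bound.


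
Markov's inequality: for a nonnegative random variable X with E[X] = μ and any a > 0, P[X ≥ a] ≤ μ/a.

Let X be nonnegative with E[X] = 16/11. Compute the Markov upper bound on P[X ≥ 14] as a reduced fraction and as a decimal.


μ = E[X] = 16/11, a = 14.
Markov: P[X ≥ 14] ≤ μ/a = (16/11)/14 = 8/77.
Numerically: ≈ 0.1039.
(Since a = 14 > μ = 1.4545, the bound 8/77 is < 1 and informative.)

P[X ≥ 14] ≤ 8/77 ≈ 0.1039.


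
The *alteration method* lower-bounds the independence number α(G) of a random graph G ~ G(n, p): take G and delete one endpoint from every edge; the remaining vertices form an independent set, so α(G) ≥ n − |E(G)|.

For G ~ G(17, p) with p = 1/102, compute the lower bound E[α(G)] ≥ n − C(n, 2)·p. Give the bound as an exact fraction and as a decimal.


E[|E(G)|] = C(17, 2)·p = 136 · (1/102) = 4/3.
E[α(G)] ≥ n − E[|E(G)|] = 17 − 4/3 = 47/3.
Numerically: ≈ 15.667.
(This is only a lower bound; the true E[α(G)] may be larger.)

E[α(G)] ≥ 47/3 ≈ 15.667.


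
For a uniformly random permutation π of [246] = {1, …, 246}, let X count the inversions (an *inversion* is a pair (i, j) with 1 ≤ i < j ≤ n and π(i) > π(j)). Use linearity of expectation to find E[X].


Write X = Σ X_I over the C(246, 2) = 30135 pairs i < j, with X_I the indicator of one inversion.
There are 30135 indicators.
For each fixed pair i < j, the values π(i) and π(j) are two distinct elements of {1, …, 246} in uniformly random order; by symmetry P[π(i) > π(j)] = 1/2.
By linearity: E[X] = 30135 · (1/2) = C(246, 2) · (1/2) = 30135/2 = 30135/2 ≈ 15067.500000.

E[X] = 30135/2 = 15067.500000.


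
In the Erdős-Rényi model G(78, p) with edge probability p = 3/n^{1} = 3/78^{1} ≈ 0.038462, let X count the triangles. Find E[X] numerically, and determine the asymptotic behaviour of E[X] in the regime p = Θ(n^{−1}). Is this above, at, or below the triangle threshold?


Number of potential triangles: C(78, 3) = 76076.
Each occurs with probability p³ ≈ (0.038462)³ ≈ 5.6895767e-05.
By linearity: E[X] = C(78, 3)·p³ ≈ 76076 · 5.6895767e-05 ≈ 4.32840.
Here α = 1, so p = 3/n is exactly at the triangle threshold p ~ 1/n. Asymptotically E[X] → c³/6 = 3³/6 = 9/2 ≈ 4.50000, a bounded constant. In this regime the triangle count is asymptotically Poisson(c³/6).

E[X] ≈ 4.32840; in regime p = Θ(1/n^{1}) E[X] stays bounded (at the triangle threshold p ~ 1/n).


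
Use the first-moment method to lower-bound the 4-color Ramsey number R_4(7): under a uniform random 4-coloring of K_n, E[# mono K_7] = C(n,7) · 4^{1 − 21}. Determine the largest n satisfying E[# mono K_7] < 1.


We need C(n, 7) · 4^{1 − 21} < 1, i.e. C(n, 7) < 4^{21 − 1} = 1099511627776.
Check values of n near the boundary:
  n = 176: C(176, 7) = 919790691600; 919790691600 < 1099511627776? YES
  n = 177: C(177, 7) = 957664425960; 957664425960 < 1099511627776? YES
  n = 178: C(178, 7) = 996867063280; 996867063280 < 1099511627776? YES
  n = 179: C(179, 7) = 1037437234460; 1037437234460 < 1099511627776? YES
  n = 180: C(180, 7) = 1079414463600; 1079414463600 < 1099511627776? YES
  n = 181: C(181, 7) = 1122839183400; 1122839183400 < 1099511627776? NO
The largest n with C(n, 7) < 1099511627776 is n = 180 (where E[X] = 67463403975/68719476736 ≈ 0.9817217). Hence R_4(7) > 180, i.e. R_4(7) ≥ 181.

Largest n = 180; hence R_4(7) > 180.
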